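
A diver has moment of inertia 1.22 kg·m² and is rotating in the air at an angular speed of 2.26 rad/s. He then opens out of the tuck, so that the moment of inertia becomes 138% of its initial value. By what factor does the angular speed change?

With no external torque about the axis, L is conserved: I₁ω₁ = I₂ω₂.
I₂ = 1.38 × 1.22 = 1.684 kg·m².
ω₂/ω₁ = I₁/I₂ = 1.220 / 1.684 = 0.7246.

ω₂/ω₁ ≈ 0.725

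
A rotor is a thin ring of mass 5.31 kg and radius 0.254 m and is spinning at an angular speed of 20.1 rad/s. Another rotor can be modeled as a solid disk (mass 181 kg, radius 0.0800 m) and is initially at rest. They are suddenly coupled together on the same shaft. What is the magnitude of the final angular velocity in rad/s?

No external torque acts about the common axis, so total angular momentum is conserved.
Moments of inertia: I_A = (5.31)(0.254)² = 0.3426 kg·m²; I_B = ½(181)(0.0800)² = 0.5792 kg·m².
Taking A's sense as positive: L = (0.3426)(20.1) = 6.886 kg·m²·rad/s.
Combined I = 0.3426 + 0.5792 = 0.9218 kg·m².
ω_f = L / I = 6.886 / 0.9218 = 7.470 rad/s.

|ω_f| ≈ 7.47 rad/s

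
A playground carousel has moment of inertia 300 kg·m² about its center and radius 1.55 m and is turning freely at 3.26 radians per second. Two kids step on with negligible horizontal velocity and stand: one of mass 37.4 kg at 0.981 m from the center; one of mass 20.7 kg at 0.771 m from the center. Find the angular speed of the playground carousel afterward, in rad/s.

ω_f ≈ 2.81 rad/s

No external torque acts about the center; L_before = L_after.
Added inertia Σmr² = (37.4)(0.981)² + (20.7)(0.771)² = 48.30 kg·m²; I_f = 300.0 + 48.30 = 348.3 kg·m².
ω_f = I_p ω_i / I_f = (300.0)(3.26) / 348.3 = 2.808 rad/s.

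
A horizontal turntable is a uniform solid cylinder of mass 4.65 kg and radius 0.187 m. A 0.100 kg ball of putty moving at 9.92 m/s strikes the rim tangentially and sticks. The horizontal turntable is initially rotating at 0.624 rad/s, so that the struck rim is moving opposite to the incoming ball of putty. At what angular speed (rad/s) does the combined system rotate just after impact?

|ω_f| ≈ 1.59 rad/s

The axle reaction passes through the axle and exerts no torque about it; angular momentum about the axle is conserved through the impact.
I_p = ½(4.65)(0.187)² = 0.08130 kg·m². Taking the sense of the ball of putty's angular momentum as positive, L_{ball} = m v R = (0.100)(9.92)(0.187) = 0.1855 kg·m²/s.
L_i = −I_p ω_p + m v R = −(0.08130)(0.624) + 0.1855 = 0.1348 kg·m²/s.
After sticking, I_f = I_p + m R² = 0.08130 + (0.100)(0.187)² = 0.08480 kg·m².
ω_f = L_i / I_f = 0.1348 / 0.08480 = 1.589 rad/s.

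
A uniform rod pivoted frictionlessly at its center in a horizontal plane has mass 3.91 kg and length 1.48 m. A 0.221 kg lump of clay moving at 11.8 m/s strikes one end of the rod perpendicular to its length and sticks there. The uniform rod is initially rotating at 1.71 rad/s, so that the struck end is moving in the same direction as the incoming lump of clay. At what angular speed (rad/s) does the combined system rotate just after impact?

|ω_f| ≈ 3.77 rad/s

About the pivot the impulsive forces during the collision are internal, so angular momentum about that axis is conserved.
I_p = (1/12)(3.91)(1.48)² = 0.7137 kg·m². Taking the sense of the lump of clay's angular momentum as positive, L_{lump} = m v R = (0.221)(11.8)(1.48/2) = 1.930 kg·m²/s.
L_i = +I_p ω_p + m v R = +(0.7137)(1.71) + 1.930 = 3.150 kg·m²/s.
After sticking, I_f = I_p + m R² = 0.7137 + (0.221)(1.48/2)² = 0.8347 kg·m².
ω_f = L_i / I_f = 3.150 / 0.8347 = 3.774 rad/s.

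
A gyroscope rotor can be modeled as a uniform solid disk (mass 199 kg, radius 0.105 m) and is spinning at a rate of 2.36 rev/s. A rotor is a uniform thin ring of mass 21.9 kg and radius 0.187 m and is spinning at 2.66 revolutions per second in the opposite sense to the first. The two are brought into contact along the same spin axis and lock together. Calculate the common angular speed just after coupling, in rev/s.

No external torque acts about the common axis, so total angular momentum is conserved.
Moments of inertia: I_A = ½(199)(0.105)² = 1.097 kg·m²; I_B = (21.9)(0.187)² = 0.7658 kg·m².
Taking A's sense as positive: L = (1.097)(2.36) − (0.7658)(2.66) = 0.5518 kg·m²·rev/s.
Combined I = 1.097 + 0.7658 = 1.863 kg·m².
ω_f = L / I = 0.5518 / 1.863 = 0.2962 rev/s.

|ω_f| ≈ 0.296 rev/s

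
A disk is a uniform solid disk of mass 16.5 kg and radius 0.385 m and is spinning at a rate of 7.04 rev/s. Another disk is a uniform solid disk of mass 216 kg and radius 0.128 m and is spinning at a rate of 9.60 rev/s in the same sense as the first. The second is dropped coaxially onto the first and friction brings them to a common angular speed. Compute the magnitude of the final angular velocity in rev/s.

The coupling torques are internal; angular momentum about the shared axis is conserved.
Moments of inertia: I_A = ½(16.5)(0.385)² = 1.223 kg·m²; I_B = ½(216)(0.128)² = 1.769 kg·m².
Taking A's sense as positive: L = (1.223)(7.04) + (1.769)(9.60) = 25.60 kg·m²·rev/s.
Combined I = 1.223 + 1.769 = 2.992 kg·m².
ω_f = L / I = 25.60 / 2.992 = 8.554 rev/s.

|ω_f| ≈ 8.55 rev/s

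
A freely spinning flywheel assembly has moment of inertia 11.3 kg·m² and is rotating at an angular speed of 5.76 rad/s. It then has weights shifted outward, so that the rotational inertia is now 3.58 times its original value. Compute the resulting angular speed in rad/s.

With no external torque about the axis, L is conserved: I₁ω₁ = I₂ω₂.
I₂ = 3.58 × 11.3 = 40.45 kg·m².
ω₂ = I₁ω₁ / I₂ = (11.30)(5.76 rad/s) / (40.45) = 1.609 rad/s.

ω₂ ≈ 1.61 rad/s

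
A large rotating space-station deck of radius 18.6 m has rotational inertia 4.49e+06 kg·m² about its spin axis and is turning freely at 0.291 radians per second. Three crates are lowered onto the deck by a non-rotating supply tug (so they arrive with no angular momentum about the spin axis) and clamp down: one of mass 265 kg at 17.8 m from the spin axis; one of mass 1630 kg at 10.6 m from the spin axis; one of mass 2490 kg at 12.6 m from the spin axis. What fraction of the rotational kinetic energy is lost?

No external torque acts about the spin axis; L_before = L_after.
Added inertia Σmr² = (265)(17.8)² + (1630)(10.6)² + (2490)(12.6)² = 6.624e+05 kg·m²; I_f = 4.490e+06 + 6.624e+05 = 5.152e+06 kg·m².
ω_f = I_p ω_i / I_f = (4.490e+06)(0.291) / 5.152e+06 = 0.2536 rad/s.
KE_i = ½(4.490e+06)(0.2910 rad/s)² = 1.901e+05 J; KE_f = ½(5.152e+06)(0.2536)² = 1.657e+05 J.
Fraction lost = 0.1286.

fraction ≈ 0.129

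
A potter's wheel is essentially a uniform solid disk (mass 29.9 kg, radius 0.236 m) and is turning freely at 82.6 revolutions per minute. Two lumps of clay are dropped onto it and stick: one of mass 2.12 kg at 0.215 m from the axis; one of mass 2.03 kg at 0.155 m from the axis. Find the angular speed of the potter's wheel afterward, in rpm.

ω_f ≈ 70.2 rpm

No external torque acts about the axis; L_before = L_after.
I_p = ½(29.9)(0.236)² = 0.8327 kg·m².
Added inertia Σmr² = (2.12)(0.215)² + (2.03)(0.155)² = 0.1468 kg·m²; I_f = 0.8327 + 0.1468 = 0.9794 kg·m².
ω_f = I_p ω_i / I_f = (0.8327)(82.6) / 0.9794 = 70.22 rpm.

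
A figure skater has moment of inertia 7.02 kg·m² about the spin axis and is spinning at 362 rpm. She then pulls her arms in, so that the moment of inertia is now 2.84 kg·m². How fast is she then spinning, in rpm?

No external torque acts about the spin axis, so angular momentum is conserved.
ω₂ = I₁ω₁ / I₂ = (7.020)(362 rpm) / (2.840) = 894.8 rpm.

ω₂ ≈ 895 rpm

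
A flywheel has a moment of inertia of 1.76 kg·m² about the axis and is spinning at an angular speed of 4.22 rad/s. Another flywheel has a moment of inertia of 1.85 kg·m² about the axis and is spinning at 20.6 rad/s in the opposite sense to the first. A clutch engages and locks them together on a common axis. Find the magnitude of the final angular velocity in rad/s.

No external torque acts about the common axis, so total angular momentum is conserved.
Taking A's sense as positive: L = (1.760)(4.22) − (1.850)(20.6) = -30.68 kg·m²·rad/s.
Combined I = 1.760 + 1.850 = 3.610 kg·m².
ω_f = L / I = -30.68 / 3.610 = -8.499 rad/s.

|ω_f| ≈ 8.50 rad/s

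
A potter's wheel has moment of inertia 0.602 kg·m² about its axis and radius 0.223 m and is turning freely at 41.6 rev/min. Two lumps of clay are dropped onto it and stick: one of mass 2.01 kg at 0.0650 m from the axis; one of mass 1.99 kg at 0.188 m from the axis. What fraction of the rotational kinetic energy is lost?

The added mass arrives with no angular momentum about the axis, and any external torque about the axis is negligible, so the system's angular momentum is conserved.
Added inertia Σmr² = (2.01)(0.0650)² + (1.99)(0.188)² = 0.07883 kg·m²; I_f = 0.6020 + 0.07883 = 0.6808 kg·m².
ω_f = I_p ω_i / I_f = (0.6020)(41.6) / 0.6808 = 36.78 rpm.
KE_i = ½(0.6020)(4.356 rad/s)² = 5.712 J; KE_f = ½(0.6808)(3.852)² = 5.051 J.
Fraction lost = 0.1158.

fraction ≈ 0.116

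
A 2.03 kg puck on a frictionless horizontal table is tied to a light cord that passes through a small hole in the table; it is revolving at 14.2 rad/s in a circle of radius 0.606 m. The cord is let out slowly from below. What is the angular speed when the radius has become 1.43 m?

No torque about the axis ⇒ m r₁² ω₁ = m r₂² ω₂.
ω₂ = ω₁ (r₁/r₂)² = (14.2)(0.606/1.43)² = 2.550 rad/s.

ω₂ ≈ 2.55 rad/s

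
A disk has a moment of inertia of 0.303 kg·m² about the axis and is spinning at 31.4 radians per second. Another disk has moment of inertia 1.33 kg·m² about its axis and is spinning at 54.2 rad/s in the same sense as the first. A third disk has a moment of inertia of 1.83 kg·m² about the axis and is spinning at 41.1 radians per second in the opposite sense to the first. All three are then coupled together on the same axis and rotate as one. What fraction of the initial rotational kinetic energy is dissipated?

No external torque acts about the common axis, so total angular momentum is conserved.
Taking A's sense as positive: L = (0.3030)(31.4) + (1.330)(54.2) − (1.830)(41.1) = 6.387 kg·m²·rad/s.
Combined I = 0.3030 + 1.330 + 1.830 = 3.463 kg·m².
ω_f = L / I = 6.387 / 3.463 = 1.844 rad/s.
KE_i = ½ΣIω² = 3649 J; KE_f = ½(3.463)(1.844)² = 5.890 J.
Fraction dissipated = (KE_i − KE_f)/KE_i = 0.9984.

fraction ≈ 0.998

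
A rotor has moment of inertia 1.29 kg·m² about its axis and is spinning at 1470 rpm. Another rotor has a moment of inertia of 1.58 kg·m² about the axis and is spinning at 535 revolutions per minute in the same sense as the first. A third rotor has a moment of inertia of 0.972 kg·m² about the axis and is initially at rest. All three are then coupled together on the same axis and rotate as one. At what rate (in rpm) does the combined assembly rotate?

|ω_f| ≈ 714 rpm

The coupling torques are internal; angular momentum about the shared axis is conserved.
Taking A's sense as positive: L = (1.290)(1470) + (1.580)(535) = 2742 kg·m²·rpm.
Combined I = 1.290 + 1.580 + 0.9720 = 3.842 kg·m².
ω_f = L / I = 2742 / 3.842 = 713.6 rpm.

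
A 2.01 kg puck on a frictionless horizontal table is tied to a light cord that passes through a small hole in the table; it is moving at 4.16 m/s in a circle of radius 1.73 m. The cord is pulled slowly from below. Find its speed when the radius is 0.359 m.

v₂ ≈ 20.0 m/s

The only horizontal force on the mass is along the cord (radial), so it exerts no torque about the hole and angular momentum m v r is conserved.
v₂ = v₁ r₁ / r₂ = (4.16)(1.73) / (0.359) = 20.05 m/s.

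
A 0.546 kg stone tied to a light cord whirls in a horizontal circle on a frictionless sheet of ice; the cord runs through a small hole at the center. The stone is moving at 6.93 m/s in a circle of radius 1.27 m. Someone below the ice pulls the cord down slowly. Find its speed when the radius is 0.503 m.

Central (radial) force ⇒ zero torque about the center ⇒ m v r is constant.
v₂ = v₁ r₁ / r₂ = (6.93)(1.27) / (0.503) = 17.50 m/s.

v₂ ≈ 17.5 m/s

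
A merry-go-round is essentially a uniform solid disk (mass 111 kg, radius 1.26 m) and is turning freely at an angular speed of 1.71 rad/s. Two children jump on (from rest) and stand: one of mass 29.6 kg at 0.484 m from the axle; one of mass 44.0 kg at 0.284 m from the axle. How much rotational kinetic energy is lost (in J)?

energy lost ≈ 13.7 J

The added mass arrives with no angular momentum about the axle, and any external torque about the axle is negligible, so the system's angular momentum is conserved.
I_p = ½(111)(1.26)² = 88.11 kg·m².
Added inertia Σmr² = (29.6)(0.484)² + (44.0)(0.284)² = 10.48 kg·m²; I_f = 88.11 + 10.48 = 98.59 kg·m².
ω_f = I_p ω_i / I_f = (88.11)(1.71) / 98.59 = 1.528 rad/s.
KE_i = ½(88.11)(1.710 rad/s)² = 128.8 J; KE_f = ½(98.59)(1.528)² = 115.1 J.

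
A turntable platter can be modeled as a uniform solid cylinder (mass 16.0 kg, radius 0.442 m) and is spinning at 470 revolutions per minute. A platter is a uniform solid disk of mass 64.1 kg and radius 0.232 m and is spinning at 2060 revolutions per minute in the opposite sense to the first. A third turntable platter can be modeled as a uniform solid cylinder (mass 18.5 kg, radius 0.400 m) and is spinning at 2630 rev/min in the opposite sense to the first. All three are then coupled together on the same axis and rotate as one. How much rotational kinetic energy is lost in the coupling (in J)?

ΔKE lost ≈ 46400 J

The coupling torques are internal; angular momentum about the shared axis is conserved.
Moments of inertia: I_A = ½(16.0)(0.442)² = 1.563 kg·m²; I_B = ½(64.1)(0.232)² = 1.725 kg·m²; I_C = ½(18.5)(0.400)² = 1.480 kg·m².
Taking A's sense as positive: L = (1.563)(470) − (1.725)(2060) − (1.480)(2630) = -6711 kg·m²·rpm.
Combined I = 1.563 + 1.725 + 1.480 = 4.768 kg·m².
ω_f = L / I = -6711 / 4.768 = -1408 rpm.
KE_i = ½ΣIω² = 98160 J; KE_f = ½(4.768)(147.4)² = 51800 J.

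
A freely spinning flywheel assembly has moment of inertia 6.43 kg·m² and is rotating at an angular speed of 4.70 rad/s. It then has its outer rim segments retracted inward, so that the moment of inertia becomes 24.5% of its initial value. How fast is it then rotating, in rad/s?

No external torque acts about the spin axis, so angular momentum is conserved.
I₂ = 0.245 × 6.43 = 1.575 kg·m².
ω₂ = I₁ω₁ / I₂ = (6.430)(4.70 rad/s) / (1.575) = 19.18 rad/s.

ω₂ ≈ 19.2 rad/s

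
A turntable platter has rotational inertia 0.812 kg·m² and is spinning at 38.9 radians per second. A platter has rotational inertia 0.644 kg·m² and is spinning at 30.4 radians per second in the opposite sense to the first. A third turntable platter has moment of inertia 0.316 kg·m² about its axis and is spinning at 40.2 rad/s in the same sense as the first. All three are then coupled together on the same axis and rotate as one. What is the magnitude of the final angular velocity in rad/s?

No external torque acts about the common axis, so total angular momentum is conserved.
Taking A's sense as positive: L = (0.8120)(38.9) − (0.6440)(30.4) + (0.3160)(40.2) = 24.71 kg·m²·rad/s.
Combined I = 0.8120 + 0.6440 + 0.3160 = 1.772 kg·m².
ω_f = L / I = 24.71 / 1.772 = 13.95 rad/s.

|ω_f| ≈ 13.9 rad/s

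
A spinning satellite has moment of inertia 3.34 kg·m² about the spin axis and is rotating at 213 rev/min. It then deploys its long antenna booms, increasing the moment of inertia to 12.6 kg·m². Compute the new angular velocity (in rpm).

With no external torque about the axis, L is conserved: I₁ω₁ = I₂ω₂.
ω₂ = I₁ω₁ / I₂ = (3.340)(213 rpm) / (12.60) = 56.46 rpm.

ω₂ ≈ 56.5 rpm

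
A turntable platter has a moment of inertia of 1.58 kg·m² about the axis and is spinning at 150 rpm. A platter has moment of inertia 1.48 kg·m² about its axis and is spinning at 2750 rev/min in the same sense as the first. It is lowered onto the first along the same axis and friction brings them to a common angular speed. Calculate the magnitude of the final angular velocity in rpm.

The coupling torques are internal; angular momentum about the shared axis is conserved.
Taking A's sense as positive: L = (1.580)(150) + (1.480)(2750) = 4307 kg·m²·rpm.
Combined I = 1.580 + 1.480 = 3.060 kg·m².
ω_f = L / I = 4307 / 3.060 = 1408 rpm.

|ω_f| ≈ 1410 rpm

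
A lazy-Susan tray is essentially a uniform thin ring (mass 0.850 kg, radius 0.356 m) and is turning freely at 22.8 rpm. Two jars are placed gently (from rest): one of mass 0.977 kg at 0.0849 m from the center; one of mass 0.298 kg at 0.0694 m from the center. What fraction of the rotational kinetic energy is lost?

fraction ≈ 0.0730

The added mass arrives with no angular momentum about the center, and any external torque about the center is negligible, so the system's angular momentum is conserved.
I_p = (0.850)(0.356)² = 0.1077 kg·m².
Added inertia Σmr² = (0.977)(0.0849)² + (0.298)(0.0694)² = 0.008478 kg·m²; I_f = 0.1077 + 0.008478 = 0.1162 kg·m².
ω_f = I_p ω_i / I_f = (0.1077)(22.8) / 0.1162 = 21.14 rpm.
KE_i = ½(0.1077)(2.388 rad/s)² = 0.3071 J; KE_f = ½(0.1162)(2.213)² = 0.2847 J.
Fraction lost = 0.07295.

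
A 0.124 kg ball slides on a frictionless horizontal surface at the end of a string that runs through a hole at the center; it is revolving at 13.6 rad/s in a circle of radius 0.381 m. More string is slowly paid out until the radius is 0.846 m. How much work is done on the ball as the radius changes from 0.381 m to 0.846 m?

No torque about the axis ⇒ m r₁² ω₁ = m r₂² ω₂.
ω₂ = ω₁ (r₁/r₂)² = (13.6)(0.381/0.846)² = 2.758 rad/s.
W = ΔKE = ½m(v₂² − v₁²) = -1.327 J.

W ≈ -1.33 J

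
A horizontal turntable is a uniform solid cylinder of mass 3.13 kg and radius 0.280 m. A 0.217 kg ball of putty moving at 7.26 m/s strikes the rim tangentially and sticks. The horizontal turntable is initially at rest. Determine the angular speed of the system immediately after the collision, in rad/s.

About the axle the impulsive forces during the collision are internal, so angular momentum about that axis is conserved.
I_p = ½(3.13)(0.280)² = 0.1227 kg·m². Taking the sense of the ball of putty's angular momentum as positive, L_{ball} = m v R = (0.217)(7.26)(0.280) = 0.4411 kg·m²/s.
L_i = 0 + 0.4411 = 0.4411 kg·m²/s.
After sticking, I_f = I_p + m R² = 0.1227 + (0.217)(0.280)² = 0.1397 kg·m².
ω_f = L_i / I_f = 0.4411 / 0.1397 = 3.157 rad/s.

|ω_f| ≈ 3.16 rad/s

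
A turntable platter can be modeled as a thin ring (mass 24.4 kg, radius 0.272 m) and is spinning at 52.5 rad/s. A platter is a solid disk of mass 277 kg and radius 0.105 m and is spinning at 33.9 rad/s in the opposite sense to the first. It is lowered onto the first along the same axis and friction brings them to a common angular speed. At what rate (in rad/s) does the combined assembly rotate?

|ω_f| ≈ 12.9 rad/s

No external torque acts about the common axis, so total angular momentum is conserved.
Moments of inertia: I_A = (24.4)(0.272)² = 1.805 kg·m²; I_B = ½(277)(0.105)² = 1.527 kg·m².
Taking A's sense as positive: L = (1.805)(52.5) − (1.527)(33.9) = 43.01 kg·m²·rad/s.
Combined I = 1.805 + 1.527 = 3.332 kg·m².
ω_f = L / I = 43.01 / 3.332 = 12.91 rad/s.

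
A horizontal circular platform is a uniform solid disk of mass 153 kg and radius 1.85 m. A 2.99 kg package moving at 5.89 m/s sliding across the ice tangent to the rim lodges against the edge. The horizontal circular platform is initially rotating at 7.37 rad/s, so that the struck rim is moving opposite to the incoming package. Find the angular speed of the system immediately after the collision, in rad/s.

|ω_f| ≈ 6.97 rad/s

The axle reaction passes through the central axle and exerts no torque about it; angular momentum about the central axle is conserved through the impact.
I_p = ½(153)(1.85)² = 261.8 kg·m². Taking the sense of the package's angular momentum as positive, L_{package} = m v R = (2.99)(5.89)(1.85) = 32.58 kg·m²/s.
L_i = −I_p ω_p + m v R = −(261.8)(7.37) + 32.58 = -1897 kg·m²/s.
After sticking, I_f = I_p + m R² = 261.8 + (2.99)(1.85)² = 272.1 kg·m².
ω_f = L_i / I_f = -1897 / 272.1 = -6.973 rad/s.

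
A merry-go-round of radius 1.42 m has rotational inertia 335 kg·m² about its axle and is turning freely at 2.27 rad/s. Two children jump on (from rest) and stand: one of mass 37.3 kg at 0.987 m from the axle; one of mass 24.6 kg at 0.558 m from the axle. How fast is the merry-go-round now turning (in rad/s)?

The added mass arrives with no angular momentum about the axle, and any external torque about the axle is negligible, so the system's angular momentum is conserved.
Added inertia Σmr² = (37.3)(0.987)² + (24.6)(0.558)² = 44.00 kg·m²; I_f = 335.0 + 44.00 = 379.0 kg·m².
ω_f = I_p ω_i / I_f = (335.0)(2.27) / 379.0 = 2.006 rad/s.

ω_f ≈ 2.01 rad/s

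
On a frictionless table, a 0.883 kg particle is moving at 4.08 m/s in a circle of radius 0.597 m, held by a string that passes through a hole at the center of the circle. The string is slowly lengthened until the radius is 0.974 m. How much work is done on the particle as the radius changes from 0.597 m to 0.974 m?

W ≈ -4.59 J

The only horizontal force on the mass is along the cord (radial), so it exerts no torque about the hole and angular momentum m v r is conserved.
v₂ = v₁ r₁ / r₂ = (4.08)(0.597) / (0.974) = 2.501 m/s.
W = ΔKE = ½m(v₂² − v₁²) = -4.588 J.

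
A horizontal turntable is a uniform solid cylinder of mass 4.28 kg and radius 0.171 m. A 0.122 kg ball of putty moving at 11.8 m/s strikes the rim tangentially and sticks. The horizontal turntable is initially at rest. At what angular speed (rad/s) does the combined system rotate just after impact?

The axle reaction passes through the axle and exerts no torque about it; angular momentum about the axle is conserved through the impact.
I_p = ½(4.28)(0.171)² = 0.06258 kg·m². Taking the sense of the ball of putty's angular momentum as positive, L_{ball} = m v R = (0.122)(11.8)(0.171) = 0.2462 kg·m²/s.
L_i = 0 + 0.2462 = 0.2462 kg·m²/s.
After sticking, I_f = I_p + m R² = 0.06258 + (0.122)(0.171)² = 0.06614 kg·m².
ω_f = L_i / I_f = 0.2462 / 0.06614 = 3.722 rad/s.

|ω_f| ≈ 3.72 rad/s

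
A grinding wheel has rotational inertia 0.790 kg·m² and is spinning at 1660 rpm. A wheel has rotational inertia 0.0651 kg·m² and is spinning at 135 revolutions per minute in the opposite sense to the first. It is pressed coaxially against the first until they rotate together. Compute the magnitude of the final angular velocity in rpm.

|ω_f| ≈ 1520 rpm

No external torque acts about the common axis, so total angular momentum is conserved.
Taking A's sense as positive: L = (0.7900)(1660) − (0.06510)(135) = 1303 kg·m²·rpm.
Combined I = 0.7900 + 0.06510 = 0.8551 kg·m².
ω_f = L / I = 1303 / 0.8551 = 1523 rpm.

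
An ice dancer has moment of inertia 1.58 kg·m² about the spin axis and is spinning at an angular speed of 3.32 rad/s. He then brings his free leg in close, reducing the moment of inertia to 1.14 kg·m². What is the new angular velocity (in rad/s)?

Angular momentum about the spin axis is conserved since the torque about it is zero.
ω₂ = I₁ω₁ / I₂ = (1.580)(3.32 rad/s) / (1.140) = 4.601 rad/s.

ω₂ ≈ 4.60 rad/s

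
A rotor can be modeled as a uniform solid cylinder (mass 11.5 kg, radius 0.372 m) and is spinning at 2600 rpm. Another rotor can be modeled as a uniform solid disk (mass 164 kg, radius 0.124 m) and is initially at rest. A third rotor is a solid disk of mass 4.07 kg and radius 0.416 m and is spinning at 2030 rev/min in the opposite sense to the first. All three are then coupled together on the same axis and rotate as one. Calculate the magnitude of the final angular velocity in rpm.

No external torque acts about the common axis, so total angular momentum is conserved.
Moments of inertia: I_A = ½(11.5)(0.372)² = 0.7957 kg·m²; I_B = ½(164)(0.124)² = 1.261 kg·m²; I_C = ½(4.07)(0.416)² = 0.3522 kg·m².
Taking A's sense as positive: L = (0.7957)(2600) − (0.3522)(2030) = 1354 kg·m²·rpm.
Combined I = 0.7957 + 1.261 + 0.3522 = 2.409 kg·m².
ω_f = L / I = 1354 / 2.409 = 562.1 rpm.

|ω_f| ≈ 562 rpm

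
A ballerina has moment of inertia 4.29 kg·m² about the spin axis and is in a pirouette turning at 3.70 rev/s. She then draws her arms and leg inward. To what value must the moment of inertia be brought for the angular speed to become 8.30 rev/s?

No external torque acts about the spin axis, so angular momentum is conserved.
I₂ = I₁ω₁ / ω₂ = (4.29)(3.70) / (8.30) = 1.912 kg·m².

I₂ ≈ 1.91 kg·m²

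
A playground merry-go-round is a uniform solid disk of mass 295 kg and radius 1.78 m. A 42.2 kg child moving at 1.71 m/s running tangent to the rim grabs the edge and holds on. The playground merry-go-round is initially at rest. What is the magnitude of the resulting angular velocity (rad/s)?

The axle reaction passes through the axle and exerts no torque about it; angular momentum about the axle is conserved through the impact.
I_p = ½(295)(1.78)² = 467.3 kg·m². Taking the sense of the child's angular momentum as positive, L_{child} = m v R = (42.2)(1.71)(1.78) = 128.4 kg·m²/s.
L_i = 0 + 128.4 = 128.4 kg·m²/s.
After sticking, I_f = I_p + m R² = 467.3 + (42.2)(1.78)² = 601.0 kg·m².
ω_f = L_i / I_f = 128.4 / 601.0 = 0.2137 rad/s.

|ω_f| ≈ 0.214 rad/s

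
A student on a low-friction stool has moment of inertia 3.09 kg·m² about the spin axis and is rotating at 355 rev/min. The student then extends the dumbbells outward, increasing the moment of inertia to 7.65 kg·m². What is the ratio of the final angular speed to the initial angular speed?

ω₂/ω₁ ≈ 0.404

Angular momentum about the spin axis is conserved since the torque about it is zero.
ω₂/ω₁ = I₁/I₂ = 3.090 / 7.650 = 0.4039.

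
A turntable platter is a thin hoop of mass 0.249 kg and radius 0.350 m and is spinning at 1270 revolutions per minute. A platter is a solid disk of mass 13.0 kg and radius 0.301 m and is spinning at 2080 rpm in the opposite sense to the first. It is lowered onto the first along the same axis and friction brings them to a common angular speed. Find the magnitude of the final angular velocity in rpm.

|ω_f| ≈ 1920 rpm

The coupling torques are internal; angular momentum about the shared axis is conserved.
Moments of inertia: I_A = (0.249)(0.350)² = 0.03050 kg·m²; I_B = ½(13.0)(0.301)² = 0.5889 kg·m².
Taking A's sense as positive: L = (0.03050)(1270) − (0.5889)(2080) = -1186 kg·m²·rpm.
Combined I = 0.03050 + 0.5889 = 0.6194 kg·m².
ω_f = L / I = -1186 / 0.6194 = -1915 rpm.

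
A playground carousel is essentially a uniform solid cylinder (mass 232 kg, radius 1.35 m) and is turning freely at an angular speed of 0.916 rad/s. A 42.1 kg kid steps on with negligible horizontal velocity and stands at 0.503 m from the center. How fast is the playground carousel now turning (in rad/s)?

The added mass arrives with no angular momentum about the center, and any external torque about the center is negligible, so the system's angular momentum is conserved.
I_p = ½(232)(1.35)² = 211.4 kg·m².
Added inertia Σmr² = (42.1)(0.503)² = 10.65 kg·m²; I_f = 211.4 + 10.65 = 222.1 kg·m².
ω_f = I_p ω_i / I_f = (211.4)(0.916) / 222.1 = 0.8721 rad/s.

ω_f ≈ 0.872 rad/s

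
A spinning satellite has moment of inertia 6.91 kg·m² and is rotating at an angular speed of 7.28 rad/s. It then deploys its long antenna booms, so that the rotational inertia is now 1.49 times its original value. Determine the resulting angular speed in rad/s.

Angular momentum about the spin axis is conserved since the torque about it is zero.
I₂ = 1.49 × 6.91 = 10.30 kg·m².
ω₂ = I₁ω₁ / I₂ = (6.910)(7.28 rad/s) / (10.30) = 4.886 rad/s.

ω₂ ≈ 4.89 rad/s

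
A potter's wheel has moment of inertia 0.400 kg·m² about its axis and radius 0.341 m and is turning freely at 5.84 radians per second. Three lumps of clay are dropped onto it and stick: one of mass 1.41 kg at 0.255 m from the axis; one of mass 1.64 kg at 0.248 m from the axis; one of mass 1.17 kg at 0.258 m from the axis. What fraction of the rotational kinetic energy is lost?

No external torque acts about the axis; L_before = L_after.
Added inertia Σmr² = (1.41)(0.255)² + (1.64)(0.248)² + (1.17)(0.258)² = 0.2704 kg·m²; I_f = 0.4000 + 0.2704 = 0.6704 kg·m².
ω_f = I_p ω_i / I_f = (0.4000)(5.84) / 0.6704 = 3.484 rad/s.
KE_i = ½(0.4000)(5.840 rad/s)² = 6.821 J; KE_f = ½(0.6704)(3.484)² = 4.070 J.
Fraction lost = 0.4034.

fraction ≈ 0.403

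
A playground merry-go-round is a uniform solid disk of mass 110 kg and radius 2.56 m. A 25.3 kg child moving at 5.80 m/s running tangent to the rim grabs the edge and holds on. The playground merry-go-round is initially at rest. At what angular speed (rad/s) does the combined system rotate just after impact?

|ω_f| ≈ 0.714 rad/s

About the axle the impulsive forces during the collision are internal, so angular momentum about that axis is conserved.
I_p = ½(110)(2.56)² = 360.4 kg·m². Taking the sense of the child's angular momentum as positive, L_{child} = m v R = (25.3)(5.80)(2.56) = 375.7 kg·m²/s.
L_i = 0 + 375.7 = 375.7 kg·m²/s.
After sticking, I_f = I_p + m R² = 360.4 + (25.3)(2.56)² = 526.3 kg·m².
ω_f = L_i / I_f = 375.7 / 526.3 = 0.7138 rad/s.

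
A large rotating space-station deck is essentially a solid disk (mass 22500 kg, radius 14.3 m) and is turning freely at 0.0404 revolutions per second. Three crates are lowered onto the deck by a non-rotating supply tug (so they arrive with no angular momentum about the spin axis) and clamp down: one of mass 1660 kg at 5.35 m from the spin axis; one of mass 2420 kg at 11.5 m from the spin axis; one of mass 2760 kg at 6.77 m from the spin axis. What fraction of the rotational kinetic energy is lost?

The added mass arrives with no angular momentum about the spin axis, and any external torque about the spin axis is negligible, so the system's angular momentum is conserved.
I_p = ½(22500)(14.3)² = 2.301e+06 kg·m².
Added inertia Σmr² = (1660)(5.35)² + (2420)(11.5)² + (2760)(6.77)² = 4.941e+05 kg·m²; I_f = 2.301e+06 + 4.941e+05 = 2.795e+06 kg·m².
ω_f = I_p ω_i / I_f = (2.301e+06)(0.0404) / 2.795e+06 = 0.03326 rev/s.
KE_i = ½(2.301e+06)(0.2538 rad/s)² = 74120 J; KE_f = ½(2.795e+06)(0.2090)² = 61010 J.
Fraction lost = 0.1768.

fraction ≈ 0.177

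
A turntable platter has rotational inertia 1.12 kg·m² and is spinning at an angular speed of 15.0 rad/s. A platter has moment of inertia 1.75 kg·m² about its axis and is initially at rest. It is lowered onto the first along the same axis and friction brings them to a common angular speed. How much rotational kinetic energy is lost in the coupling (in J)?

ΔKE lost ≈ 76.8 J

No external torque acts about the common axis, so total angular momentum is conserved.
Taking A's sense as positive: L = (1.120)(15.0) = 16.80 kg·m²·rad/s.
Combined I = 1.120 + 1.750 = 2.870 kg·m².
ω_f = L / I = 16.80 / 2.870 = 5.854 rad/s.
KE_i = ½ΣIω² = 126.0 J; KE_f = ½(2.870)(5.854)² = 49.17 J.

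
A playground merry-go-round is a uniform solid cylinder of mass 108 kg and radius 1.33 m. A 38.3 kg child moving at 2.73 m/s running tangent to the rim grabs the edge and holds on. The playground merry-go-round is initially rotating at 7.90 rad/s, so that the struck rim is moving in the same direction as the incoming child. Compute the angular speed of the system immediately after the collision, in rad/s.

|ω_f| ≈ 5.47 rad/s

The axle reaction passes through the axle and exerts no torque about it; angular momentum about the axle is conserved through the impact.
I_p = ½(108)(1.33)² = 95.52 kg·m². Taking the sense of the child's angular momentum as positive, L_{child} = m v R = (38.3)(2.73)(1.33) = 139.1 kg·m²/s.
L_i = +I_p ω_p + m v R = +(95.52)(7.90) + 139.1 = 893.7 kg·m²/s.
After sticking, I_f = I_p + m R² = 95.52 + (38.3)(1.33)² = 163.3 kg·m².
ω_f = L_i / I_f = 893.7 / 163.3 = 5.474 rad/s.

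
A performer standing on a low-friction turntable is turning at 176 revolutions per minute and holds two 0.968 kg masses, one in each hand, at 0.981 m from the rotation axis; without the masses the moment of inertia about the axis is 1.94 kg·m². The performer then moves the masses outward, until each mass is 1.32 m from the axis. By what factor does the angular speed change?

Angular momentum about the spin axis is conserved since the torque about it is zero.
I₁ = 1.94 + 2(0.968)(0.981)² = 3.803 kg·m²; I₂ = 1.94 + 2(0.968)(1.32)² = 5.313 kg·m².
ω₂/ω₁ = I₁/I₂ = 3.803 / 5.313 = 0.7158.

ω₂/ω₁ ≈ 0.716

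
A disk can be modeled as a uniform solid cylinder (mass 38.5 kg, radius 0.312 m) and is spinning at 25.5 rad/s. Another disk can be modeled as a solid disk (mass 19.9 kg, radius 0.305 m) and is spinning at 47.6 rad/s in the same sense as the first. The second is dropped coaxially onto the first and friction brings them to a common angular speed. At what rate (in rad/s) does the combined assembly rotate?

|ω_f| ≈ 32.8 rad/s

No external torque acts about the common axis, so total angular momentum is conserved.
Moments of inertia: I_A = ½(38.5)(0.312)² = 1.874 kg·m²; I_B = ½(19.9)(0.305)² = 0.9256 kg·m².
Taking A's sense as positive: L = (1.874)(25.5) + (0.9256)(47.6) = 91.84 kg·m²·rad/s.
Combined I = 1.874 + 0.9256 = 2.799 kg·m².
ω_f = L / I = 91.84 / 2.799 = 32.81 rad/s.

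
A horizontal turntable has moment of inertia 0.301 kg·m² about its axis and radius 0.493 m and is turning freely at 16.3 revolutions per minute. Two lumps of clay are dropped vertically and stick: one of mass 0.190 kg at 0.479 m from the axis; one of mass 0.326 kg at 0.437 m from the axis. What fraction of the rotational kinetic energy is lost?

The added mass arrives with no angular momentum about the axis, and any external torque about the axis is negligible, so the system's angular momentum is conserved.
Added inertia Σmr² = (0.190)(0.479)² + (0.326)(0.437)² = 0.1058 kg·m²; I_f = 0.3010 + 0.1058 = 0.4068 kg·m².
ω_f = I_p ω_i / I_f = (0.3010)(16.3) / 0.4068 = 12.06 rpm.
KE_i = ½(0.3010)(1.707 rad/s)² = 0.4385 J; KE_f = ½(0.4068)(1.263)² = 0.3244 J.
Fraction lost = 0.2602.

fraction ≈ 0.260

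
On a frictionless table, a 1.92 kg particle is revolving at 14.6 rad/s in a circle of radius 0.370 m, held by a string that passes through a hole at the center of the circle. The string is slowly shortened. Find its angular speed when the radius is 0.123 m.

ω₂ ≈ 132 rad/s

The constraining force is radial, so m r² ω about the center is conserved.
ω₂ = ω₁ (r₁/r₂)² = (14.6)(0.370/0.123)² = 132.1 rad/s.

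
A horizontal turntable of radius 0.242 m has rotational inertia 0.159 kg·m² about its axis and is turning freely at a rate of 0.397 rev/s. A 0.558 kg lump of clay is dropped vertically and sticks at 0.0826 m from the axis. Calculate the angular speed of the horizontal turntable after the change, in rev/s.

No external torque acts about the axis; L_before = L_after.
Added inertia Σmr² = (0.558)(0.0826)² = 0.003807 kg·m²; I_f = 0.1590 + 0.003807 = 0.1628 kg·m².
ω_f = I_p ω_i / I_f = (0.1590)(0.397) / 0.1628 = 0.3877 rev/s.

ω_f ≈ 0.388 rev/s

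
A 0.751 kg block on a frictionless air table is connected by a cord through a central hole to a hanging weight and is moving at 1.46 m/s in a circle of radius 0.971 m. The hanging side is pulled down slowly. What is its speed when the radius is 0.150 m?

Central (radial) force ⇒ zero torque about the center ⇒ m v r is constant.
v₂ = v₁ r₁ / r₂ = (1.46)(0.971) / (0.150) = 9.451 m/s.

v₂ ≈ 9.45 m/s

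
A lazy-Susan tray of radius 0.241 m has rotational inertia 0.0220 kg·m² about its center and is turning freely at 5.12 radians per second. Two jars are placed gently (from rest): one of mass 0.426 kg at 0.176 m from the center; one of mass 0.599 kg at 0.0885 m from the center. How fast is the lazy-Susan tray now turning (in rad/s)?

ω_f ≈ 2.82 rad/s

The added mass arrives with no angular momentum about the center, and any external torque about the center is negligible, so the system's angular momentum is conserved.
Added inertia Σmr² = (0.426)(0.176)² + (0.599)(0.0885)² = 0.01789 kg·m²; I_f = 0.02200 + 0.01789 = 0.03989 kg·m².
ω_f = I_p ω_i / I_f = (0.02200)(5.12) / 0.03989 = 2.824 rad/s.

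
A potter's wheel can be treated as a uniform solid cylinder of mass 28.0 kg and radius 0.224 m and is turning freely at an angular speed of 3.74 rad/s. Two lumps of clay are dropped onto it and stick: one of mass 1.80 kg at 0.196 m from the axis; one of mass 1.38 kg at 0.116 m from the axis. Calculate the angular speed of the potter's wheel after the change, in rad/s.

No external torque acts about the axis; L_before = L_after.
I_p = ½(28.0)(0.224)² = 0.7025 kg·m².
Added inertia Σmr² = (1.80)(0.196)² + (1.38)(0.116)² = 0.08772 kg·m²; I_f = 0.7025 + 0.08772 = 0.7902 kg·m².
ω_f = I_p ω_i / I_f = (0.7025)(3.74) / 0.7902 = 3.325 rad/s.

ω_f ≈ 3.32 rad/s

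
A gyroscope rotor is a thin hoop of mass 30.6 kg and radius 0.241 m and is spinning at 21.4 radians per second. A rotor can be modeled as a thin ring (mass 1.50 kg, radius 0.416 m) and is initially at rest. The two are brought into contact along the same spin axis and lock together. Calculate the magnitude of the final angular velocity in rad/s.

|ω_f| ≈ 18.7 rad/s

The coupling torques are internal; angular momentum about the shared axis is conserved.
Moments of inertia: I_A = (30.6)(0.241)² = 1.777 kg·m²; I_B = (1.50)(0.416)² = 0.2596 kg·m².
Taking A's sense as positive: L = (1.777)(21.4) = 38.03 kg·m²·rad/s.
Combined I = 1.777 + 0.2596 = 2.037 kg·m².
ω_f = L / I = 38.03 / 2.037 = 18.67 rad/s.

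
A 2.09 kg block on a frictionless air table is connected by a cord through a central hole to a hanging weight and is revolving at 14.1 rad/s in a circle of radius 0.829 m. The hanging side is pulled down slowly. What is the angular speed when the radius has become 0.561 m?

ω₂ ≈ 30.8 rad/s

No torque about the axis ⇒ m r₁² ω₁ = m r₂² ω₂.
ω₂ = ω₁ (r₁/r₂)² = (14.1)(0.829/0.561)² = 30.79 rad/s.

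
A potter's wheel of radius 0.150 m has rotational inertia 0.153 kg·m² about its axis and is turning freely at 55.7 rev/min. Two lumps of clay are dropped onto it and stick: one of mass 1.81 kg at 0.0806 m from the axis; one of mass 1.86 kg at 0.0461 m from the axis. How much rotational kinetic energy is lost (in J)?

energy lost ≈ 0.242 J

The added mass arrives with no angular momentum about the axis, and any external torque about the axis is negligible, so the system's angular momentum is conserved.
Added inertia Σmr² = (1.81)(0.0806)² + (1.86)(0.0461)² = 0.01571 kg·m²; I_f = 0.1530 + 0.01571 = 0.1687 kg·m².
ω_f = I_p ω_i / I_f = (0.1530)(55.7) / 0.1687 = 50.51 rpm.
KE_i = ½(0.1530)(5.833 rad/s)² = 2.603 J; KE_f = ½(0.1687)(5.290)² = 2.360 J.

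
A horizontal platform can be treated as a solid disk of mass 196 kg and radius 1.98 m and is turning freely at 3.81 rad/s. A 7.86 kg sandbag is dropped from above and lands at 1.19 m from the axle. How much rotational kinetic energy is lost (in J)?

No external torque acts about the axle; L_before = L_after.
I_p = ½(196)(1.98)² = 384.2 kg·m².
Added inertia Σmr² = (7.86)(1.19)² = 11.13 kg·m²; I_f = 384.2 + 11.13 = 395.3 kg·m².
ω_f = I_p ω_i / I_f = (384.2)(3.81) / 395.3 = 3.703 rad/s.
KE_i = ½(384.2)(3.810 rad/s)² = 2789 J; KE_f = ½(395.3)(3.703)² = 2710 J.

energy lost ≈ 78.5 J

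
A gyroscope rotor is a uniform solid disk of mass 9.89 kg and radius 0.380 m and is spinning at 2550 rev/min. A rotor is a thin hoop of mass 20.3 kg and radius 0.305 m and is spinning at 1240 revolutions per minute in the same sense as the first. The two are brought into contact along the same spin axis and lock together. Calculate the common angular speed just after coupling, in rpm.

|ω_f| ≈ 1600 rpm

No external torque acts about the common axis, so total angular momentum is conserved.
Moments of inertia: I_A = ½(9.89)(0.380)² = 0.7141 kg·m²; I_B = (20.3)(0.305)² = 1.888 kg·m².
Taking A's sense as positive: L = (0.7141)(2550) + (1.888)(1240) = 4162 kg·m²·rpm.
Combined I = 0.7141 + 1.888 = 2.602 kg·m².
ω_f = L / I = 4162 / 2.602 = 1599 rpm.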